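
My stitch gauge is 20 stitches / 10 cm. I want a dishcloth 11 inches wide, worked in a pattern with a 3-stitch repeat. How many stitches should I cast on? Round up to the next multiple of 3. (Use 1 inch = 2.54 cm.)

57 stitches.

11 in = 11 × 2.54 = 27.94 cm.
20 / 10 = 2 sts/cm.
27.94 × 2 = 55.88 sts.
→ 57.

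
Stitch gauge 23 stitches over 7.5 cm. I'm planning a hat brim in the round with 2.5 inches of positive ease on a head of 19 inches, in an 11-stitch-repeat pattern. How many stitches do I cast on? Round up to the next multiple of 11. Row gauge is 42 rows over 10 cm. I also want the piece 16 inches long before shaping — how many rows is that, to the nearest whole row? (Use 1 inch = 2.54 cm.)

Finished = 19 + 2.5 = 21.5 inches.
21.5 inches × 2.54 = 54.61 cm.
23/7.5 = 3.067 sts per cm; 54.61 × 3.067 = 167.47 sts.
Next multiple of 11 → 176.
16 inches = 40.64 cm; × 4.2 = 170.69 → 171 rows.

Cast on 176 stitches; work 171 rows.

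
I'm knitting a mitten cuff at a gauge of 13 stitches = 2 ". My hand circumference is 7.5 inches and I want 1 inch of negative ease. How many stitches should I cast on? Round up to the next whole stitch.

Finished = 7.5 − 1 = 6.5 in.
13 / 2 = 6.5 sts per inch.
6.50 × 6.5 = 42.25 sts.
→ 43 sts.

CO 43 sts.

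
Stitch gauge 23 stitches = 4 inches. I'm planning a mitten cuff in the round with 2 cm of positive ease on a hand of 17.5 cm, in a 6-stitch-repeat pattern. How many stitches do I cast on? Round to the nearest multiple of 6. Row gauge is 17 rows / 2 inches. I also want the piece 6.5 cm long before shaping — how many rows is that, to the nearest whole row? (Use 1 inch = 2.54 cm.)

Finished = 17.5 + 2 = 19.5 cm.
19.5 cm × 1/2.54 = 7.68 inches.
23/4 = 5.75 sts per in; 7.68 × 5.75 = 44.14 sts.
Nearest multiple of 6 → 42.
6.5 cm = 2.56 inches; × 8.5 = 21.75 → 22 rows.

Cast on 42 stitches; work 22 rows.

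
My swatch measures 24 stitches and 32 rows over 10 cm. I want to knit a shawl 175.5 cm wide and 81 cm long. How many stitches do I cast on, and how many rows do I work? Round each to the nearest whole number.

Stitch gauge = 24/10 = 2.4 sts/cm; 175.5 × 2.4 = 421.20 → 421 sts.
Row gauge = 32/10 = 3.2 rows/cm; 81 × 3.2 = 259.20 → 259 rows.

Cast on 421 stitches and work 259 rows.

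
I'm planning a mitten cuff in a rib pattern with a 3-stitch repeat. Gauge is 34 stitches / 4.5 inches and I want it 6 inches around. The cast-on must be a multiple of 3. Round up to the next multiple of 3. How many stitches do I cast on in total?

CO 48 sts.

34 / 4.5 = 7.556 sts per inch.
6 × 7.556 = 45.33 sts.
Next multiple of 3: 48.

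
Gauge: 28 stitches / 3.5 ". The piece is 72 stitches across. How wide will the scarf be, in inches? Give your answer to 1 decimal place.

9.0 inches.

28 stitches / 3.5 inch = 8 stitches per inch.
72 / 8 = 9.00 inches.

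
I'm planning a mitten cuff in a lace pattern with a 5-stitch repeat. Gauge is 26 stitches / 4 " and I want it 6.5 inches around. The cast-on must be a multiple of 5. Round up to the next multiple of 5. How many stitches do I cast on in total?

26 / 4 = 6.5 sts per inch.
6.5 × 6.5 = 42.25 sts.
Next multiple of 5: 45.

Cast on 45 stitches.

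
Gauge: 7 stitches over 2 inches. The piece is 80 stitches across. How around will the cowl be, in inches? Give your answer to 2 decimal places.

22.86 inches.

7 stitches / 2 inch = 3.5 stitches per inch.
80 / 3.5 = 22.857 inches.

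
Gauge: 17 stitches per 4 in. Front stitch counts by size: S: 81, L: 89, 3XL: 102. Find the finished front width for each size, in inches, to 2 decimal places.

17/4 = 4.25 sts per in.
S: 81 / 4.25 = 19.059 → 19.06 in.
L: 89 / 4.25 = 20.941 → 20.94 in.
3XL: 102 / 4.25 = 24.000 → 24.00 in.

S 19.06 inches; L 20.94 inches; 3XL 24.00 inches.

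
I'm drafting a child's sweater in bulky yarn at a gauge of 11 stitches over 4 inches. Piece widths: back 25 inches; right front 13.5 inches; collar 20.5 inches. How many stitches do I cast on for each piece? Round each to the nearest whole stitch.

back 69; right front 37; collar 56.

Rate = 11/4 = 2.75 sts per in.
back: 25 × 2.75 = 68.75 → 69.
right front: 13.5 × 2.75 = 37.12 → 37.
collar: 20.5 × 2.75 = 56.38 → 56.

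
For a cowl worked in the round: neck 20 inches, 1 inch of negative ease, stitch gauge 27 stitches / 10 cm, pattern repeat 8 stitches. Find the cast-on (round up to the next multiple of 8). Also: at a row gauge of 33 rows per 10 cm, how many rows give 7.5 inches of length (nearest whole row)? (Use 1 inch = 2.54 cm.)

Finished = 20 − 1 = 19 inches.
19 inches × 2.54 = 48.26 cm.
27/10 = 2.7 sts per cm; 48.26 × 2.7 = 130.30 sts.
Next multiple of 8 → 136.
7.5 inches = 19.05 cm; × 3.3 = 62.87 → 63 rows.

Cast on 136 stitches; work 63 rows.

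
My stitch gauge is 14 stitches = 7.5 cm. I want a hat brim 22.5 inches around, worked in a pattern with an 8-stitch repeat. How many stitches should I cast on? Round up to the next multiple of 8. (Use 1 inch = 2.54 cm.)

22.5 in = 22.5 × 2.54 = 57.15 cm.
14 / 7.5 = 1.867 sts/cm.
57.15 × 1.867 = 106.68 sts.
→ 112.

Cast on 112 stitches.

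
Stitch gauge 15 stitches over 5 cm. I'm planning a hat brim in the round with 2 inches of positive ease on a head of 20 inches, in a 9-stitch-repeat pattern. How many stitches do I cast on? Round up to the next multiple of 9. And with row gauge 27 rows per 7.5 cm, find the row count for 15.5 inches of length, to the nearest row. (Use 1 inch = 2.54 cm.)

Finished = 20 + 2 = 22 inches.
22 inches × 2.54 = 55.88 cm.
15/5 = 3 sts per cm; 55.88 × 3 = 167.64 sts.
Next multiple of 9 → 171.
15.5 inches = 39.37 cm; × 3.6 = 141.73 → 142 rows.

Cast on 171 stitches; work 142 rows.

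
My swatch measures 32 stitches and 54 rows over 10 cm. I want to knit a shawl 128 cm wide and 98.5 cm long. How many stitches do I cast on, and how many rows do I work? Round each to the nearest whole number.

Stitch gauge = 32/10 = 3.2 sts/cm; 128 × 3.2 = 409.60 → 410 sts.
Row gauge = 54/10 = 5.4 rows/cm; 98.5 × 5.4 = 531.90 → 532 rows.

Cast on 410 stitches and work 532 rows.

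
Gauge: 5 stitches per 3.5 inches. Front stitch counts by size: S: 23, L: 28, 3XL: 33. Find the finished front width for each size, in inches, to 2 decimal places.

5/3.5 = 1.429 sts per in.
S: 23 / 1.429 = 16.100 → 16.10 in.
L: 28 / 1.429 = 19.600 → 19.60 in.
3XL: 33 / 1.429 = 23.100 → 23.10 in.

S 16.10 inches; L 19.60 inches; 3XL 23.10 inches.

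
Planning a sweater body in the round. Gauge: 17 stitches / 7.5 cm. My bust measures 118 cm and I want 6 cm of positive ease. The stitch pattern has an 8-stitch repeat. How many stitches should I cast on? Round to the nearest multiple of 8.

280 stitches.

Finished = 118 + 6 = 124 cm.
17 / 7.5 = 2.267 sts/cm.
124 × 2.267 = 281.07 sts.
Nearest multiple of 8: 280.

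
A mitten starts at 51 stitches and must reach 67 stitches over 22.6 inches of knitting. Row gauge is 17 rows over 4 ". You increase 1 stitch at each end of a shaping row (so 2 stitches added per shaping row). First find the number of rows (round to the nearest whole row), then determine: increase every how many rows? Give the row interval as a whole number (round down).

Increase every 12th row.

Rows = 22.6 × 4.25 = 96.1 → 96 rows.
Stitches to add: 16 → 8 shaping rows (at 2 st each).
96 / 8 = 12.00 → every 12 rows.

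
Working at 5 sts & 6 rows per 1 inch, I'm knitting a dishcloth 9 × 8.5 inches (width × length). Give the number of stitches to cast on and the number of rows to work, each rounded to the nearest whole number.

Cast on 45 stitches and work 51 rows.

Stitch gauge = 5/1 = 5 sts/in; 9 × 5 = 45.00 → 45 sts.
Row gauge = 6/1 = 6 rows/in; 8.5 × 6 = 51.00 → 51 rows.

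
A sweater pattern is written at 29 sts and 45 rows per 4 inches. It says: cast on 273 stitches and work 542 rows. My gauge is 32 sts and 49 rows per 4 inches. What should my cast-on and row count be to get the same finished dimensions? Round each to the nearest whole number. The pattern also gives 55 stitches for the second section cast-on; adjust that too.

Stitches: 273 × 32/29 = 301.24 → 301.
Rows: 542 × 49/45 = 590.18 → 590.
second section cast-on: 55 × 32/29 = 60.69 → 61.

Cast on 301 stitches; work 590 rows; second section cast-on 61 stitches.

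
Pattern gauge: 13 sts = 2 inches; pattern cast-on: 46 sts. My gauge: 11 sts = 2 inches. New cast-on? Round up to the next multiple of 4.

Scale factor = 11 / 13 = 0.846.
46 × 11 / 13 = 38.92 sts.
→ 40 sts.

CO 40 sts.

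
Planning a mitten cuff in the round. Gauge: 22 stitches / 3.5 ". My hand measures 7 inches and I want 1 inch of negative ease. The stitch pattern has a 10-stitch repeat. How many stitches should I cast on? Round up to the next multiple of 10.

CO 40 sts.

Finished = 7 − 1 = 6 inches.
22 / 3.5 = 6.286 sts/in.
6 × 6.286 = 37.71 sts.
Next multiple of 10: 40.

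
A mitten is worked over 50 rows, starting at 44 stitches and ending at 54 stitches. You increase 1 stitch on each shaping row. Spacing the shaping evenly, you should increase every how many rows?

Stitches to add: |54 − 44| = 10.
Shaping rows needed: 10 / 1 = 10.
50 rows / 10 = every 5 rows.

Increase every 5th row.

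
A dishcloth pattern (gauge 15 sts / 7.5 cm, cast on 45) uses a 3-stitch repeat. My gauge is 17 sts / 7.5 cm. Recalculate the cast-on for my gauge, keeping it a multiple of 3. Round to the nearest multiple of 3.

45 × 17 / 15 = 51.00.
Nearest multiple of 3: 51.

Cast on 51 stitches.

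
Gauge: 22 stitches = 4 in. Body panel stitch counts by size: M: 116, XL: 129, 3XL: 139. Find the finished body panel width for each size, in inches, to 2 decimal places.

22/4 = 5.5 sts per in.
M: 116 / 5.5 = 21.091 → 21.09 in.
XL: 129 / 5.5 = 23.455 → 23.45 in.
3XL: 139 / 5.5 = 25.273 → 25.27 in.

M 21.09 inches; XL 23.45 inches; 3XL 25.27 inches.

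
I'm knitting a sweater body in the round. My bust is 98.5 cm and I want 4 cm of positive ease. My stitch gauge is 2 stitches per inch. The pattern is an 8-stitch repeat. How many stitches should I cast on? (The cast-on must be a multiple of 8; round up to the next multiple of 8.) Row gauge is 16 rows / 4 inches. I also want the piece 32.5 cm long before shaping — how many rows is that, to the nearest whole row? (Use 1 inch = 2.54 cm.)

Cast on 88 stitches; work 51 rows.

Finished = 98.5 + 4 = 102.5 cm.
102.5 cm × 1/2.54 = 40.35 inches.
2/1 = 2 sts per in; 40.35 × 2 = 80.71 sts.
Next multiple of 8 → 88.
32.5 cm = 12.80 inches; × 4 = 51.18 → 51 rows.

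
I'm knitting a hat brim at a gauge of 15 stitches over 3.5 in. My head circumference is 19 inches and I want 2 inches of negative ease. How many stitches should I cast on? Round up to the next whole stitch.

CO 73 sts.

Finished = 19 − 2 = 17 in.
15 / 3.5 = 4.286 sts per inch.
17.00 × 4.286 = 72.86 sts.
→ 73 sts.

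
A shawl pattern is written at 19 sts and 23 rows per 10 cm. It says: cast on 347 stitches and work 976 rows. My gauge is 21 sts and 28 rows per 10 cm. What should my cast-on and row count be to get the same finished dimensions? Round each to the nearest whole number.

Stitches: 347 × 21/19 = 383.53 → 384.
Rows: 976 × 28/23 = 1188.17 → 1188.

Cast on 384 stitches; work 1188 rows.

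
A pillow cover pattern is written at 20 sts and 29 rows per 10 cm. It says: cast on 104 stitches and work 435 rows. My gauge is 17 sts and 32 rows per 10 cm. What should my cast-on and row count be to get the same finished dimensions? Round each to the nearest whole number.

Cast on 88 stitches; work 480 rows.

Stitches: 104 × 17/20 = 88.40 → 88.
Rows: 435 × 32/29 = 480.00 → 480.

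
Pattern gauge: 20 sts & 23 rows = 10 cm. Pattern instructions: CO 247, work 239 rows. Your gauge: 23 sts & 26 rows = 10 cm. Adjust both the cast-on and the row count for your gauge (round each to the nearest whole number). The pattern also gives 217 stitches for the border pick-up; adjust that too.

Stitches: 247 × 23/20 = 284.05 → 284.
Rows: 239 × 26/23 = 270.17 → 270.
border pick-up: 217 × 23/20 = 249.55 → 250.

Cast on 284 stitches; work 270 rows; border pick-up 250 stitches.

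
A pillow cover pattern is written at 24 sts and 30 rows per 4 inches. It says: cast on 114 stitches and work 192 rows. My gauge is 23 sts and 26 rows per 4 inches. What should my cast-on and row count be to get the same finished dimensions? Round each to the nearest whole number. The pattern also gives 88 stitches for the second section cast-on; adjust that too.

Stitches: 114 × 23/24 = 109.25 → 109.
Rows: 192 × 26/30 = 166.40 → 166.
second section cast-on: 88 × 23/24 = 84.33 → 84.

Cast on 109 stitches; work 166 rows; second section cast-on 84 stitches.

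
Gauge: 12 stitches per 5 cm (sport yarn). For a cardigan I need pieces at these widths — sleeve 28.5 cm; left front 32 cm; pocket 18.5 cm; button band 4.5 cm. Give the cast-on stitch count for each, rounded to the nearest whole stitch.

Rate = 12/5 = 2.4 sts per cm.
sleeve: 28.5 × 2.4 = 68.40 → 68.
left front: 32 × 2.4 = 76.80 → 77.
pocket: 18.5 × 2.4 = 44.40 → 44.
button band: 4.5 × 2.4 = 10.80 → 11.

sleeve 68; left front 77; pocket 44; button band 11.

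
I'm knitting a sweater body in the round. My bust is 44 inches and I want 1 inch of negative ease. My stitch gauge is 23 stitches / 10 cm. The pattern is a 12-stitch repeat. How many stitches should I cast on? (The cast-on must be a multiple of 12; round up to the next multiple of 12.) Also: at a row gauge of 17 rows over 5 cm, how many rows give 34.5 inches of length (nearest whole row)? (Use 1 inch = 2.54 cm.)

Cast on 252 stitches; work 298 rows.

Finished = 44 − 1 = 43 inches.
43 inches × 2.54 = 109.22 cm.
23/10 = 2.3 sts per cm; 109.22 × 2.3 = 251.21 sts.
Next multiple of 12 → 252.
34.5 inches = 87.63 cm; × 3.4 = 297.94 → 298 rows.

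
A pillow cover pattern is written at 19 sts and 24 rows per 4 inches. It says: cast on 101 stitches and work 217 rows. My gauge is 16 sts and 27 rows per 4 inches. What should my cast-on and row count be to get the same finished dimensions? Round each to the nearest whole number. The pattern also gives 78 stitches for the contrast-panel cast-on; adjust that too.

Stitches: 101 × 16/19 = 85.05 → 85.
Rows: 217 × 27/24 = 244.12 → 244.
contrast-panel cast-on: 78 × 16/19 = 65.68 → 66.

Cast on 85 stitches; work 244 rows; contrast-panel cast-on 66 stitches.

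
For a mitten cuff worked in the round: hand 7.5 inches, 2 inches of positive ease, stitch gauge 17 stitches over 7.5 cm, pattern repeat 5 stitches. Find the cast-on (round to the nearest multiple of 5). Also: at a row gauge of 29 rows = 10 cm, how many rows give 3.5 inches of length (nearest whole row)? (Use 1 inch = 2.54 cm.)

Finished = 7.5 + 2 = 9.5 inches.
9.5 inches × 2.54 = 24.13 cm.
17/7.5 = 2.267 sts per cm; 24.13 × 2.267 = 54.69 sts.
Nearest multiple of 5 → 55.
3.5 inches = 8.89 cm; × 2.9 = 25.78 → 26 rows.

Cast on 55 stitches; work 26 rows.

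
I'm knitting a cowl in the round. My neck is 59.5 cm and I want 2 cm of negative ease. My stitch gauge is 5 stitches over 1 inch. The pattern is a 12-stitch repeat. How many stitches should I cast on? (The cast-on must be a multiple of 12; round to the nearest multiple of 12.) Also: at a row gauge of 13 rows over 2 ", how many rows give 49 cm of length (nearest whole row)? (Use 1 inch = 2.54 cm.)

Finished = 59.5 − 2 = 57.5 cm.
57.5 cm × 1/2.54 = 22.64 inches.
5/1 = 5 sts per in; 22.64 × 5 = 113.19 sts.
Nearest multiple of 12 → 108.
49 cm = 19.29 inches; × 6.5 = 125.39 → 125 rows.

Cast on 108 stitches; work 125 rows.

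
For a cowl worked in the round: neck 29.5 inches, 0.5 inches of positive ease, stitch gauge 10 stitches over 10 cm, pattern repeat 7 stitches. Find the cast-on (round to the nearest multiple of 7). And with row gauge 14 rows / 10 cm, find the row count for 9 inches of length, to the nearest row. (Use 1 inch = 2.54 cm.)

Cast on 77 stitches; work 32 rows.

Finished = 29.5 + 0.5 = 30 inches.
30 inches × 2.54 = 76.20 cm.
10/10 = 1 sts per cm; 76.20 × 1 = 76.20 sts.
Nearest multiple of 7 → 77.
9 inches = 22.86 cm; × 1.4 = 32.00 → 32 rows.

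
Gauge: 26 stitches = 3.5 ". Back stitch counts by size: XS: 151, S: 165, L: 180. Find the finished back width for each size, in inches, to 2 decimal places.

26/3.5 = 7.429 sts per in.
XS: 151 / 7.429 = 20.327 → 20.33 in.
S: 165 / 7.429 = 22.212 → 22.21 in.
L: 180 / 7.429 = 24.231 → 24.23 in.

XS 20.33 inches; S 22.21 inches; L 24.23 inches.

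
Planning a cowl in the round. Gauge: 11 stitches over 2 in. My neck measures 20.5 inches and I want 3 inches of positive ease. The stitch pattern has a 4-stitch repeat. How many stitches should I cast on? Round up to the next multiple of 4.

132 stitches.

Finished = 20.5 + 3 = 23.5 inches.
11 / 2 = 5.5 sts/in.
23.5 × 5.5 = 129.25 sts.
Next multiple of 4: 132.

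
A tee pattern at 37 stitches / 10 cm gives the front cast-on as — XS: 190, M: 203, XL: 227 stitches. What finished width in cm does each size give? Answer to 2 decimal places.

37/10 = 3.7 sts per cm.
XS: 190 / 3.7 = 51.351 → 51.35 cm.
M: 203 / 3.7 = 54.865 → 54.86 cm.
XL: 227 / 3.7 = 61.351 → 61.35 cm.

XS 51.35 cm; M 54.86 cm; XL 61.35 cm.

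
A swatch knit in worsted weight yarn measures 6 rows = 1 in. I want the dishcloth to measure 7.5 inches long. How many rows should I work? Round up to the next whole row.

6 rows / 1 in = 6 rows per inch.
7.5 × 6 = 45.00 rows.

Knit 45 rows.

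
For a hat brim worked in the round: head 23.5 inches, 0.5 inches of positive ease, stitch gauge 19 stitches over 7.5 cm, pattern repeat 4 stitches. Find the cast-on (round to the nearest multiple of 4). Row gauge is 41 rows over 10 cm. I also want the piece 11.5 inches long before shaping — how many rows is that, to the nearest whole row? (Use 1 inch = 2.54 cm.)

Cast on 156 stitches; work 120 rows.

Finished = 23.5 + 0.5 = 24 inches.
24 inches × 2.54 = 60.96 cm.
19/7.5 = 2.533 sts per cm; 60.96 × 2.533 = 154.43 sts.
Nearest multiple of 4 → 156.
11.5 inches = 29.21 cm; × 4.1 = 119.76 → 120 rows.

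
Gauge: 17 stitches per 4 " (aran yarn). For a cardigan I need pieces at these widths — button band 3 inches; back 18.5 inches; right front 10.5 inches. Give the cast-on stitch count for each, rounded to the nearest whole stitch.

Rate = 17/4 = 4.25 sts per in.
button band: 3 × 4.25 = 12.75 → 13.
back: 18.5 × 4.25 = 78.62 → 79.
right front: 10.5 × 4.25 = 44.62 → 45.

button band 13; back 79; right front 45.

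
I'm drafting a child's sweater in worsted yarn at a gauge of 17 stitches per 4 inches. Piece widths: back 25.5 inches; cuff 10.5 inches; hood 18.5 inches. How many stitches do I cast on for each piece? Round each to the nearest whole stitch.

back 108; cuff 45; hood 79.

Rate = 17/4 = 4.25 sts per in.
back: 25.5 × 4.25 = 108.38 → 108.
cuff: 10.5 × 4.25 = 44.62 → 45.
hood: 18.5 × 4.25 = 78.62 → 79.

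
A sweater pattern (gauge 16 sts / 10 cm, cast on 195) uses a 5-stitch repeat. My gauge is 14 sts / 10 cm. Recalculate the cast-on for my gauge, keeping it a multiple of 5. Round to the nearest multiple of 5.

195 × 14 / 16 = 170.62.
Nearest multiple of 5: 170.

CO 170 sts.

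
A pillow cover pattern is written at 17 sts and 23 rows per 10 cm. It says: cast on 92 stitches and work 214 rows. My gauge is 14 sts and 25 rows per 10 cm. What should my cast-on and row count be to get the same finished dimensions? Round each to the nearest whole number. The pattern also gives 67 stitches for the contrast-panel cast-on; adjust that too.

Cast on 76 stitches; work 233 rows; contrast-panel cast-on 55 stitches.

Stitches: 92 × 14/17 = 75.76 → 76.
Rows: 214 × 25/23 = 232.61 → 233.
contrast-panel cast-on: 67 × 14/17 = 55.18 → 55.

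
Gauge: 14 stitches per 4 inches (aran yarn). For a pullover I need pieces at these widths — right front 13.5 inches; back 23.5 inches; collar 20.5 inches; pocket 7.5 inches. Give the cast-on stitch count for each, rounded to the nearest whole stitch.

Rate = 14/4 = 3.5 sts per in.
right front: 13.5 × 3.5 = 47.25 → 47.
back: 23.5 × 3.5 = 82.25 → 82.
collar: 20.5 × 3.5 = 71.75 → 72.
pocket: 7.5 × 3.5 = 26.25 → 26.

right front 47; back 82; collar 72; pocket 26.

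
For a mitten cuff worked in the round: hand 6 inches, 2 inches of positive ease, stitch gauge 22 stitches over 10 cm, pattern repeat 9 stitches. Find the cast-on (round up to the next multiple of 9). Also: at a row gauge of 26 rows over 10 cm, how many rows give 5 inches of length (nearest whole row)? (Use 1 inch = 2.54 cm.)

Finished = 6 + 2 = 8 inches.
8 inches × 2.54 = 20.32 cm.
22/10 = 2.2 sts per cm; 20.32 × 2.2 = 44.70 sts.
Next multiple of 9 → 45.
5 inches = 12.70 cm; × 2.6 = 33.02 → 33 rows.

Cast on 45 stitches; work 33 rows.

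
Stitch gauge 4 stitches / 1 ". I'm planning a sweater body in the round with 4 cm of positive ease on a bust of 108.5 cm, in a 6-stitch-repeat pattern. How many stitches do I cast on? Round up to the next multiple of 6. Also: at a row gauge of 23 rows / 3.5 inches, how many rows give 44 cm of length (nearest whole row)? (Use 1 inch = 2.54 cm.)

Finished = 108.5 + 4 = 112.5 cm.
112.5 cm × 1/2.54 = 44.29 inches.
4/1 = 4 sts per in; 44.29 × 4 = 177.17 sts.
Next multiple of 6 → 180.
44 cm = 17.32 inches; × 6.571 = 113.84 → 114 rows.

Cast on 180 stitches; work 114 rows.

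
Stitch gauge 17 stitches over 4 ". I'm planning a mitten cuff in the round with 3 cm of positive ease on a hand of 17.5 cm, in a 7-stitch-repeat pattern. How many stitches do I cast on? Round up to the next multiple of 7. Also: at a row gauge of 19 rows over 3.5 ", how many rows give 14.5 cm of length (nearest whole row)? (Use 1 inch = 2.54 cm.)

Cast on 35 stitches; work 31 rows.

Finished = 17.5 + 3 = 20.5 cm.
20.5 cm × 1/2.54 = 8.07 inches.
17/4 = 4.25 sts per in; 8.07 × 4.25 = 34.30 sts.
Next multiple of 7 → 35.
14.5 cm = 5.71 inches; × 5.429 = 30.99 → 31 rows.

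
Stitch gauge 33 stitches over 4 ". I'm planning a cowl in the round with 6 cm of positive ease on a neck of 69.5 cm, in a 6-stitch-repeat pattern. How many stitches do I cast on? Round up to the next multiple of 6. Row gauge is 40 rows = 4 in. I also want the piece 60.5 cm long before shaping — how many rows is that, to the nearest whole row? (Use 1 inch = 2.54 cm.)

Cast on 246 stitches; work 238 rows.

Finished = 69.5 + 6 = 75.5 cm.
75.5 cm × 1/2.54 = 29.72 inches.
33/4 = 8.25 sts per in; 29.72 × 8.25 = 245.23 sts.
Next multiple of 6 → 246.
60.5 cm = 23.82 inches; × 10 = 238.19 → 238 rows.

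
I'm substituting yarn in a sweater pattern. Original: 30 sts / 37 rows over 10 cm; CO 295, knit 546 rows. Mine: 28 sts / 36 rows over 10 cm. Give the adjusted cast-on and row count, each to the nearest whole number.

Stitches: 295 × 28/30 = 275.33 → 275.
Rows: 546 × 36/37 = 531.24 → 531.

Cast on 275 stitches; work 531 rows.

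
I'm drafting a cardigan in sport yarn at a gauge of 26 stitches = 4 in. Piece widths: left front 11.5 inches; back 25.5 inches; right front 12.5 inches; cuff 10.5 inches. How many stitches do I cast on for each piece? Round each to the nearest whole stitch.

Rate = 26/4 = 6.5 sts per in.
left front: 11.5 × 6.5 = 74.75 → 75.
back: 25.5 × 6.5 = 165.75 → 166.
right front: 12.5 × 6.5 = 81.25 → 81.
cuff: 10.5 × 6.5 = 68.25 → 68.

left front 75; back 166; right front 81; cuff 68.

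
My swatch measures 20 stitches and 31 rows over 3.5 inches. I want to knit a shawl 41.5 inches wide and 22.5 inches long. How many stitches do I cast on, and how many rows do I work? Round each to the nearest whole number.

Stitch gauge = 20/3.5 = 5.714 sts/in; 41.5 × 5.714 = 237.14 → 237 sts.
Row gauge = 31/3.5 = 8.857 rows/in; 22.5 × 8.857 = 199.29 → 199 rows.

Cast on 237 stitches and work 199 rows.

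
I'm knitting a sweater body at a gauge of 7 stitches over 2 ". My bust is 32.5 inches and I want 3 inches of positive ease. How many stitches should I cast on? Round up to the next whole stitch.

CO 125 sts.

Finished = 32.5 + 3 = 35.5 in.
7 / 2 = 3.5 sts per inch.
35.50 × 3.5 = 124.25 sts.
→ 125 sts.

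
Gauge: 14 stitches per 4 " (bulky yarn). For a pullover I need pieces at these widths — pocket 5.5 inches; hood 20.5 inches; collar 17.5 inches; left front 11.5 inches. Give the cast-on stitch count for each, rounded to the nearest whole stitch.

Rate = 14/4 = 3.5 sts per in.
pocket: 5.5 × 3.5 = 19.25 → 19.
hood: 20.5 × 3.5 = 71.75 → 72.
collar: 17.5 × 3.5 = 61.25 → 61.
left front: 11.5 × 3.5 = 40.25 → 40.

pocket 19; hood 72; collar 61; left front 40.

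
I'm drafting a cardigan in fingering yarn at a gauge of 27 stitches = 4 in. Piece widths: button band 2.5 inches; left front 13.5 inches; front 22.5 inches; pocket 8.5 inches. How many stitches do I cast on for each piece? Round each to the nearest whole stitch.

Rate = 27/4 = 6.75 sts per in.
button band: 2.5 × 6.75 = 16.88 → 17.
left front: 13.5 × 6.75 = 91.12 → 91.
front: 22.5 × 6.75 = 151.88 → 152.
pocket: 8.5 × 6.75 = 57.38 → 57.

button band 17; left front 91; front 152; pocket 57.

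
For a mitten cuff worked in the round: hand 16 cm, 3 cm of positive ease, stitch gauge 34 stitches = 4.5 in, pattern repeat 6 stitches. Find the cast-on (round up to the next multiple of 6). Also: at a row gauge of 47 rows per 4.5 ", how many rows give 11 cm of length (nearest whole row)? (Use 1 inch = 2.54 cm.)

Cast on 60 stitches; work 45 rows.

Finished = 16 + 3 = 19 cm.
19 cm × 1/2.54 = 7.48 inches.
34/4.5 = 7.556 sts per in; 7.48 × 7.556 = 56.52 sts.
Next multiple of 6 → 60.
11 cm = 4.33 inches; × 10.444 = 45.23 → 45 rows.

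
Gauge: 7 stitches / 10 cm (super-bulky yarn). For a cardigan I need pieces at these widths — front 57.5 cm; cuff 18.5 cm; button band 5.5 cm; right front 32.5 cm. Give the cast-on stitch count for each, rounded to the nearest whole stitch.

front 40; cuff 13; button band 4; right front 23.

Rate = 7/10 = 0.7 sts per cm.
front: 57.5 × 0.7 = 40.25 → 40.
cuff: 18.5 × 0.7 = 12.95 → 13.
button band: 5.5 × 0.7 = 3.85 → 4.
right front: 32.5 × 0.7 = 22.75 → 23.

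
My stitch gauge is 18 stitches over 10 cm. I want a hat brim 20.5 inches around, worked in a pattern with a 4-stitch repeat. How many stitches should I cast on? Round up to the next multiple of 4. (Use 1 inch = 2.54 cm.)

20.5 in = 20.5 × 2.54 = 52.07 cm.
18 / 10 = 1.8 sts/cm.
52.07 × 1.8 = 93.73 sts.
→ 96.

Cast on 96 stitches.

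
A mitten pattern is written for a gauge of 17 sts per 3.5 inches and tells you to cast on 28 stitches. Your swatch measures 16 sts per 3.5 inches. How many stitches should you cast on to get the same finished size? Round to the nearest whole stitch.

Scale factor = 16 / 17 = 0.941.
28 × 16 / 17 = 26.35 sts.
→ 26 sts.

CO 26 sts.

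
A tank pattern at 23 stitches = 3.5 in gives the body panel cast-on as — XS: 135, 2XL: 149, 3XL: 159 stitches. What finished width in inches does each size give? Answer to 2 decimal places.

23/3.5 = 6.571 sts per in.
XS: 135 / 6.571 = 20.543 → 20.54 in.
2XL: 149 / 6.571 = 22.674 → 22.67 in.
3XL: 159 / 6.571 = 24.196 → 24.20 in.

XS 20.54 inches; 2XL 22.67 inches; 3XL 24.20 inches.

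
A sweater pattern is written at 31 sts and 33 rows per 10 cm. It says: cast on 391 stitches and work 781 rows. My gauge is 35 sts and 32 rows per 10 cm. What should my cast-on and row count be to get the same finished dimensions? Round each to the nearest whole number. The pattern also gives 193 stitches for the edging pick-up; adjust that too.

Cast on 441 stitches; work 757 rows; edging pick-up 218 stitches.

Stitches: 391 × 35/31 = 441.45 → 441.
Rows: 781 × 32/33 = 757.33 → 757.
edging pick-up: 193 × 35/31 = 217.90 → 218.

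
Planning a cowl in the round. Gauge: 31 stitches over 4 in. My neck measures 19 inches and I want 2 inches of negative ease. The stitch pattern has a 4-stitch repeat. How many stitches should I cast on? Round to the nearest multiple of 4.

CO 132 sts.

Finished = 19 − 2 = 17 inches.
31 / 4 = 7.75 sts/in.
17 × 7.75 = 131.75 sts.
Nearest multiple of 4: 132.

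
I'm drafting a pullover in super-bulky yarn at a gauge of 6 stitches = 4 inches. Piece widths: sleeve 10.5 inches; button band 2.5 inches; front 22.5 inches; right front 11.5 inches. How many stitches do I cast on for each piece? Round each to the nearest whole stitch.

sleeve 16; button band 4; front 34; right front 17.

Rate = 6/4 = 1.5 sts per in.
sleeve: 10.5 × 1.5 = 15.75 → 16.
button band: 2.5 × 1.5 = 3.75 → 4.
front: 22.5 × 1.5 = 33.75 → 34.
right front: 11.5 × 1.5 = 17.25 → 17.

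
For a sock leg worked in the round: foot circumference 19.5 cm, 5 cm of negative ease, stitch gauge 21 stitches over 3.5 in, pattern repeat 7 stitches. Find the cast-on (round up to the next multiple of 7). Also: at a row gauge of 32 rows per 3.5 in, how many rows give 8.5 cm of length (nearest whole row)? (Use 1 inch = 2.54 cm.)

Cast on 35 stitches; work 31 rows.

Finished = 19.5 − 5 = 14.5 cm.
14.5 cm × 1/2.54 = 5.71 inches.
21/3.5 = 6 sts per in; 5.71 × 6 = 34.25 sts.
Next multiple of 7 → 35.
8.5 cm = 3.35 inches; × 9.143 = 30.60 → 31 rows.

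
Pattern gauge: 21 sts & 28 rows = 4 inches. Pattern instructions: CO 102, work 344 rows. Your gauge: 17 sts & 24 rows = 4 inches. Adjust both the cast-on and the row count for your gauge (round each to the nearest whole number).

Cast on 83 stitches; work 295 rows.

Stitches: 102 × 17/21 = 82.57 → 83.
Rows: 344 × 24/28 = 294.86 → 295.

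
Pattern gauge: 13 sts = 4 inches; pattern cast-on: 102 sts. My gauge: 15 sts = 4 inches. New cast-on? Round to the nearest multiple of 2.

Scale factor = 15 / 13 = 1.154.
102 × 15 / 13 = 117.69 sts.
→ 118 sts.

Cast on 118 stitches.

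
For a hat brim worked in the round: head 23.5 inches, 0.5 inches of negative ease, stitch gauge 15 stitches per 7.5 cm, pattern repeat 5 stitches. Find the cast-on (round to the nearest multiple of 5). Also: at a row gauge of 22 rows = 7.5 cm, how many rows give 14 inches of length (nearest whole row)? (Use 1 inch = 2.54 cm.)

Cast on 115 stitches; work 104 rows.

Finished = 23.5 − 0.5 = 23 inches.
23 inches × 2.54 = 58.42 cm.
15/7.5 = 2 sts per cm; 58.42 × 2 = 116.84 sts.
Nearest multiple of 5 → 115.
14 inches = 35.56 cm; × 2.933 = 104.31 → 104 rows.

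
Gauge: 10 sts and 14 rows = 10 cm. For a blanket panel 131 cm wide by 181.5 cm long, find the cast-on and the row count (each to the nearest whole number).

Cast on 131 stitches and work 254 rows.

Stitch gauge = 10/10 = 1 sts/cm; 131 × 1 = 131.00 → 131 sts.
Row gauge = 14/10 = 1.4 rows/cm; 181.5 × 1.4 = 254.10 → 254 rows.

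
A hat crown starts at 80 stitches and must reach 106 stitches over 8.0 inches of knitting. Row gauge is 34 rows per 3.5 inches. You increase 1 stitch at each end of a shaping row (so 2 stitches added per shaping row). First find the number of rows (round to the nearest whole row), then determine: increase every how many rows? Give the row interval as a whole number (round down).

Increase every 6th row.

Rows = 8.0 × 9.714 = 77.7 → 78 rows.
Stitches to add: 26 → 13 shaping rows (at 2 st each).
78 / 13 = 6.00 → every 6 rows.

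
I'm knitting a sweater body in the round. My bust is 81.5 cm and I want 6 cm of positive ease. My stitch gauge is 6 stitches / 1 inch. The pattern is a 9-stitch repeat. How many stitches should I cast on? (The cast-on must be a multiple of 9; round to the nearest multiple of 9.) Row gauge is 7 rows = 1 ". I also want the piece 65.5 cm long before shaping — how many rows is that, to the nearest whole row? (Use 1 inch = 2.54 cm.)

Finished = 81.5 + 6 = 87.5 cm.
87.5 cm × 1/2.54 = 34.45 inches.
6/1 = 6 sts per in; 34.45 × 6 = 206.69 sts.
Nearest multiple of 9 → 207.
65.5 cm = 25.79 inches; × 7 = 180.51 → 181 rows.

Cast on 207 stitches; work 181 rows.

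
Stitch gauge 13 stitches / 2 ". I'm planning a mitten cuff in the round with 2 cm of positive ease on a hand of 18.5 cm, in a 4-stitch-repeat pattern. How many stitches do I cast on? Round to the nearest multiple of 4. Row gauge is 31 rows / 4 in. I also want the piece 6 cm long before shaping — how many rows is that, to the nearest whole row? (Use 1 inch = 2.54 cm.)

Cast on 52 stitches; work 18 rows.

Finished = 18.5 + 2 = 20.5 cm.
20.5 cm × 1/2.54 = 8.07 inches.
13/2 = 6.5 sts per in; 8.07 × 6.5 = 52.46 sts.
Nearest multiple of 4 → 52.
6 cm = 2.36 inches; × 7.75 = 18.31 → 18 rows.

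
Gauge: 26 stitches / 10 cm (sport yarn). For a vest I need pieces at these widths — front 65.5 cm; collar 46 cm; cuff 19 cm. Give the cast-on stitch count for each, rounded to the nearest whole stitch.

Rate = 26/10 = 2.6 sts per cm.
front: 65.5 × 2.6 = 170.30 → 170.
collar: 46 × 2.6 = 119.60 → 120.
cuff: 19 × 2.6 = 49.40 → 49.

front 170; collar 120; cuff 49.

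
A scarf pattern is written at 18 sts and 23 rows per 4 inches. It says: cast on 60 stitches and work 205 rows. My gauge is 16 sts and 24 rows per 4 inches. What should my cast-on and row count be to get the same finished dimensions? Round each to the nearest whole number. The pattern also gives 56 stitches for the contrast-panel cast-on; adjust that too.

Stitches: 60 × 16/18 = 53.33 → 53.
Rows: 205 × 24/23 = 213.91 → 214.
contrast-panel cast-on: 56 × 16/18 = 49.78 → 50.

Cast on 53 stitches; work 214 rows; contrast-panel cast-on 50 stitches.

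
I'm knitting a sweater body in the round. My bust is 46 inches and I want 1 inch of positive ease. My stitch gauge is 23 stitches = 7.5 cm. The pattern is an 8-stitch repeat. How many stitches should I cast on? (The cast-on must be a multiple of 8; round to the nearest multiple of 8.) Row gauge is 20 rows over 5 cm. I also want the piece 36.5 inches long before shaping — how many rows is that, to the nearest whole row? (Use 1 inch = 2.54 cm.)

Cast on 368 stitches; work 371 rows.

Finished = 46 + 1 = 47 inches.
47 inches × 2.54 = 119.38 cm.
23/7.5 = 3.067 sts per cm; 119.38 × 3.067 = 366.10 sts.
Nearest multiple of 8 → 368.
36.5 inches = 92.71 cm; × 4 = 370.84 → 371 rows.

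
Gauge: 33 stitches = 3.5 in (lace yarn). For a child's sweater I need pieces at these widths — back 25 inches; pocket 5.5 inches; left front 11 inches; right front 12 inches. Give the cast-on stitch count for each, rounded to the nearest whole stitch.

Rate = 33/3.5 = 9.429 sts per in.
back: 25 × 9.429 = 235.71 → 236.
pocket: 5.5 × 9.429 = 51.86 → 52.
left front: 11 × 9.429 = 103.71 → 104.
right front: 12 × 9.429 = 113.14 → 113.

back 236; pocket 52; left front 104; right front 113.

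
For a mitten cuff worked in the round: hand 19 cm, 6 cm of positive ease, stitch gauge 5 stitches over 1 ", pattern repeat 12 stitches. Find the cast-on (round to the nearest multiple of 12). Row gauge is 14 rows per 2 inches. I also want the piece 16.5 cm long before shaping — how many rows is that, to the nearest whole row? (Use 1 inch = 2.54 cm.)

Finished = 19 + 6 = 25 cm.
25 cm × 1/2.54 = 9.84 inches.
5/1 = 5 sts per in; 9.84 × 5 = 49.21 sts.
Nearest multiple of 12 → 48.
16.5 cm = 6.50 inches; × 7 = 45.47 → 45 rows.

Cast on 48 stitches; work 45 rows.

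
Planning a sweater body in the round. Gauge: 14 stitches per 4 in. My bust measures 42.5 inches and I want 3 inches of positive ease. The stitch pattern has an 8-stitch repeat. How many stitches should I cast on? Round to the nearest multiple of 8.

Cast on 160 stitches.

Finished = 42.5 + 3 = 45.5 inches.
14 / 4 = 3.5 sts/in.
45.5 × 3.5 = 159.25 sts.
Nearest multiple of 8: 160.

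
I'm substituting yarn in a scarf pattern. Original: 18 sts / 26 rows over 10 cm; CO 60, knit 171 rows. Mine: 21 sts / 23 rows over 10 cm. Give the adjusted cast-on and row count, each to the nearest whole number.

Cast on 70 stitches; work 151 rows.

Stitches: 60 × 21/18 = 70.00 → 70.
Rows: 171 × 23/26 = 151.27 → 151.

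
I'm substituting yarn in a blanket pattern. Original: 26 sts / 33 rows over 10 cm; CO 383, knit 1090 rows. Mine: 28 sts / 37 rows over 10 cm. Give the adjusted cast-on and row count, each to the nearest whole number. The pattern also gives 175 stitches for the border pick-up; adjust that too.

Cast on 412 stitches; work 1222 rows; border pick-up 188 stitches.

Stitches: 383 × 28/26 = 412.46 → 412.
Rows: 1090 × 37/33 = 1222.12 → 1222.
border pick-up: 175 × 28/26 = 188.46 → 188.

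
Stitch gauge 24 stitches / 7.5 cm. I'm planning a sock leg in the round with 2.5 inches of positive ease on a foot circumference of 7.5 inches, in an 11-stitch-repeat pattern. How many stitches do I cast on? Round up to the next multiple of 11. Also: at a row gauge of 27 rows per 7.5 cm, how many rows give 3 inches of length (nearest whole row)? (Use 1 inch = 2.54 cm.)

Finished = 7.5 + 2.5 = 10 inches.
10 inches × 2.54 = 25.40 cm.
24/7.5 = 3.2 sts per cm; 25.40 × 3.2 = 81.28 sts.
Next multiple of 11 → 88.
3 inches = 7.62 cm; × 3.6 = 27.43 → 27 rows.

Cast on 88 stitches; work 27 rows.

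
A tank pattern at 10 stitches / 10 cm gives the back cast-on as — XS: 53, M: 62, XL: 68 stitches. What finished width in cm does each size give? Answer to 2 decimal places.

10/10 = 1 sts per cm.
XS: 53 / 1 = 53.000 → 53.00 cm.
M: 62 / 1 = 62.000 → 62.00 cm.
XL: 68 / 1 = 68.000 → 68.00 cm.

XS 53.00 cm; M 62.00 cm; XL 68.00 cm.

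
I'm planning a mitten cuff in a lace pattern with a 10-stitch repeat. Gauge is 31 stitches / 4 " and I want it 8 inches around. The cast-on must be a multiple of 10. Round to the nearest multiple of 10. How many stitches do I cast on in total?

60 stitches.

31 / 4 = 7.75 sts per inch.
8 × 7.75 = 62.00 sts.
Nearest multiple of 10: 60.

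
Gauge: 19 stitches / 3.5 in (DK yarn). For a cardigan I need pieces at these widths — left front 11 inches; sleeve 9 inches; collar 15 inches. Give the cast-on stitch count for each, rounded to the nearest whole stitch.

left front 60; sleeve 49; collar 81.

Rate = 19/3.5 = 5.429 sts per in.
left front: 11 × 5.429 = 59.71 → 60.
sleeve: 9 × 5.429 = 48.86 → 49.
collar: 15 × 5.429 = 81.43 → 81.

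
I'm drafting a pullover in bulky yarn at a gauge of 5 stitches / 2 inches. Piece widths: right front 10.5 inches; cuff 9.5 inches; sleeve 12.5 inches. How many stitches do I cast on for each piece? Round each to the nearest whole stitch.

Rate = 5/2 = 2.5 sts per in.
right front: 10.5 × 2.5 = 26.25 → 26.
cuff: 9.5 × 2.5 = 23.75 → 24.
sleeve: 12.5 × 2.5 = 31.25 → 31.

right front 26; cuff 24; sleeve 31.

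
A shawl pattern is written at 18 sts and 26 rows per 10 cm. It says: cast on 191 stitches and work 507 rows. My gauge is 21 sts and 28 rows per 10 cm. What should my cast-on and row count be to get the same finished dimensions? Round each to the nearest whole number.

Stitches: 191 × 21/18 = 222.83 → 223.
Rows: 507 × 28/26 = 546.00 → 546.

Cast on 223 stitches; work 546 rows.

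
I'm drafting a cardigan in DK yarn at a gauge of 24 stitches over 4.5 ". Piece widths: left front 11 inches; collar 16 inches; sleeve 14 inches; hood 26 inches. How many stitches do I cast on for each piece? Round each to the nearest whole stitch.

left front 59; collar 85; sleeve 75; hood 139.

Rate = 24/4.5 = 5.333 sts per in.
left front: 11 × 5.333 = 58.67 → 59.
collar: 16 × 5.333 = 85.33 → 85.
sleeve: 14 × 5.333 = 74.67 → 75.
hood: 26 × 5.333 = 138.67 → 139.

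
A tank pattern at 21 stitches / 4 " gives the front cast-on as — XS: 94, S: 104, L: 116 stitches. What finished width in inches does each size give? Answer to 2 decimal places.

XS 17.90 inches; S 19.81 inches; L 22.10 inches.

21/4 = 5.25 sts per in.
XS: 94 / 5.25 = 17.905 → 17.90 in.
S: 104 / 5.25 = 19.810 → 19.81 in.
L: 116 / 5.25 = 22.095 → 22.10 in.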